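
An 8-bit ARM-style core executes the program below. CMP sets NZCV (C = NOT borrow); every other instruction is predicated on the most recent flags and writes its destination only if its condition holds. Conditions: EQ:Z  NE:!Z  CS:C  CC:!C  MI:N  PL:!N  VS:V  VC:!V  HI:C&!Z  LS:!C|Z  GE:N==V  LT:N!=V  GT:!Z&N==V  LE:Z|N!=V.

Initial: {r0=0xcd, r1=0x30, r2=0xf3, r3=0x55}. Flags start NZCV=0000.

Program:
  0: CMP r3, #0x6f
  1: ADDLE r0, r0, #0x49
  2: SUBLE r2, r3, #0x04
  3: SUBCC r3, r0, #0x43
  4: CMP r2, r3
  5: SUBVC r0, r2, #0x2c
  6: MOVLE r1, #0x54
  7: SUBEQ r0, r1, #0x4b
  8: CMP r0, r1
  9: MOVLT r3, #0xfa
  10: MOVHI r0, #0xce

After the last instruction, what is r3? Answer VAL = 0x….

VAL = 0xfa

[0] flags=1000 → (cmp)
[1] flags=1000 LE?T → r0=0x16
[2] flags=1000 LE?T → r2=0x51
[3] flags=1000 CC?T → r3=0xd3
[4] flags=0000 → (cmp)
[5] flags=0000 VC?T → r0=0x25
[6] flags=0000 LE?F → skip
[7] flags=0000 EQ?F → skip
[8] flags=1000 → (cmp)
[9] flags=1000 LT?T → r3=0xfa
[10] flags=1000 HI?F → skip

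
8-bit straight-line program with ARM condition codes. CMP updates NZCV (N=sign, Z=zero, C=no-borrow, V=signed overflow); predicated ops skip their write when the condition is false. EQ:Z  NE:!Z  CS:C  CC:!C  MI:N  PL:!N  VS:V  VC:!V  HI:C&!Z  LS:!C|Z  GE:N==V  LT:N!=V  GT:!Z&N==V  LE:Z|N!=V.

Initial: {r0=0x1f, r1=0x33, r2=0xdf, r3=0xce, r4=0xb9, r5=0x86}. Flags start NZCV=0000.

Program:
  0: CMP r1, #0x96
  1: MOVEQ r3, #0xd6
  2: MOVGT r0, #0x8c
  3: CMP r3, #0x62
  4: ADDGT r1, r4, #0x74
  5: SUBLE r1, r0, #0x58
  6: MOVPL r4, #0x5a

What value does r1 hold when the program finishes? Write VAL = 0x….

VAL = 0x34

0: ✓ CMP  NZCV=1001
1: · MOVEQ
2: ✓ MOVGT  r0←0x8c
3: ✓ CMP  NZCV=0011
4: · ADDGT
5: ✓ SUBLE  r1←0x34
6: ✓ MOVPL  r4←0x5a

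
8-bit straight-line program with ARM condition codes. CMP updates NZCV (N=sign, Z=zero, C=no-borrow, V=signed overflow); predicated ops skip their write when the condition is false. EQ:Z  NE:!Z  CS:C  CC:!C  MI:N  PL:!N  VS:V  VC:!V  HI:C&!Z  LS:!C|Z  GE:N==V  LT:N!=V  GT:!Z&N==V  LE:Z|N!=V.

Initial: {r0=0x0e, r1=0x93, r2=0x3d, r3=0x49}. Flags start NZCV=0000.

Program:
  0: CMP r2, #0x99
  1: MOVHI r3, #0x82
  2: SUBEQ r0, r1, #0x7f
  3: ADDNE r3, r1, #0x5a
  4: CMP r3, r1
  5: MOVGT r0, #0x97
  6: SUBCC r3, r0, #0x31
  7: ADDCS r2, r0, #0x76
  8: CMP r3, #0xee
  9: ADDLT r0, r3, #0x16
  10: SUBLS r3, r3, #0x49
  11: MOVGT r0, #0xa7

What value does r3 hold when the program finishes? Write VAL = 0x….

VAL = 0xa4

[0] flags=1001 → (cmp)
[1] flags=1001 HI?F → skip
[2] flags=1001 EQ?F → skip
[3] flags=1001 NE?T → r3=0xed
[4] flags=0010 → (cmp)
[5] flags=0010 GT?T → r0=0x97
[6] flags=0010 CC?F → skip
[7] flags=0010 CS?T → r2=0x0d
[8] flags=1000 → (cmp)
[9] flags=1000 LT?T → r0=0x03
[10] flags=1000 LS?T → r3=0xa4
[11] flags=1000 GT?F → skip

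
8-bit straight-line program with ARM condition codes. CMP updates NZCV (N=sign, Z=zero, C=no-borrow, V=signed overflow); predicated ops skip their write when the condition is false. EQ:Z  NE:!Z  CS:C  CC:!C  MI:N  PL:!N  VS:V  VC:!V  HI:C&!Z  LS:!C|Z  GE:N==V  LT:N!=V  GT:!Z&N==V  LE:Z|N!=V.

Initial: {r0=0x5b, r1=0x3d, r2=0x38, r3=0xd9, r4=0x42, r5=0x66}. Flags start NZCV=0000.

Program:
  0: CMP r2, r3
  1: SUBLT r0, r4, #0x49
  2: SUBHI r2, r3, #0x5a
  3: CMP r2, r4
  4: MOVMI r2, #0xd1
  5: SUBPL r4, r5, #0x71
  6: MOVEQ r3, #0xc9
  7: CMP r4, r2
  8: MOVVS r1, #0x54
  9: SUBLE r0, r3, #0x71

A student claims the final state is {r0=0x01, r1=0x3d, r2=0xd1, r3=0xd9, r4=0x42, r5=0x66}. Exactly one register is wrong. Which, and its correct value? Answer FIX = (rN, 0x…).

FIX = (r0, 0x5b)

0: ✓ CMP  NZCV=0000
1: · SUBLT
2: · SUBHI
3: ✓ CMP  NZCV=1000
4: ✓ MOVMI  r2←0xd1
5: · SUBPL
6: · MOVEQ
7: ✓ CMP  NZCV=0000
8: · MOVVS
9: · SUBLE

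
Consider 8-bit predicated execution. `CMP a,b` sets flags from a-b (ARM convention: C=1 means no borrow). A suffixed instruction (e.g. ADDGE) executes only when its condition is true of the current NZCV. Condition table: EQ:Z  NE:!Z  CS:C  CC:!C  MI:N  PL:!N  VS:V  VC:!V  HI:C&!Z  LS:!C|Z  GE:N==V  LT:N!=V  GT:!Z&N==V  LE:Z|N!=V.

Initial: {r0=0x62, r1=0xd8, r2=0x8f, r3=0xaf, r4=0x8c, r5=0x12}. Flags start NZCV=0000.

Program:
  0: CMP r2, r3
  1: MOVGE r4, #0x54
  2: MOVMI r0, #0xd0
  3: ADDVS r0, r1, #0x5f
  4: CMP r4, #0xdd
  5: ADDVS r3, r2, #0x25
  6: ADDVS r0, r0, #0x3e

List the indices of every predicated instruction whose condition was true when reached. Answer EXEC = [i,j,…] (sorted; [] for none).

0: ✓ CMP  NZCV=1000
1: · MOVGE
2: ✓ MOVMI  r0←0xd0
3: · ADDVS
4: ✓ CMP  NZCV=1000
5: · ADDVS
6: · ADDVS

EXEC = [2]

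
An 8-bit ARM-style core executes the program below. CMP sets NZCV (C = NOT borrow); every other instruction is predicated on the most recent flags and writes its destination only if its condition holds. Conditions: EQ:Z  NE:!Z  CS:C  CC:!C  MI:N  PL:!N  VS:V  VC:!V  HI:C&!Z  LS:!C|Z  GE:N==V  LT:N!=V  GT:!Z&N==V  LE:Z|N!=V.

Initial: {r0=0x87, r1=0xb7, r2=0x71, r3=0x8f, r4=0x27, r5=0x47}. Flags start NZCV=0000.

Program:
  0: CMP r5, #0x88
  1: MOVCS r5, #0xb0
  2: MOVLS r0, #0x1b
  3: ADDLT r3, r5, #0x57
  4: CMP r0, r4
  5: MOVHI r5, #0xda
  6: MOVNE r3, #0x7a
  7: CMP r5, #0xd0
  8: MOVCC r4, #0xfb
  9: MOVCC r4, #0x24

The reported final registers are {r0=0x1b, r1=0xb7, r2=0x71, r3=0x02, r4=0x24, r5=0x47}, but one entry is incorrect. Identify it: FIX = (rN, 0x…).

0: ✓ CMP  NZCV=1001
1: · MOVCS
2: ✓ MOVLS  r0←0x1b
3: · ADDLT
4: ✓ CMP  NZCV=1000
5: · MOVHI
6: ✓ MOVNE  r3←0x7a
7: ✓ CMP  NZCV=0000
8: ✓ MOVCC  r4←0xfb
9: ✓ MOVCC  r4←0x24

FIX = (r3, 0x7a)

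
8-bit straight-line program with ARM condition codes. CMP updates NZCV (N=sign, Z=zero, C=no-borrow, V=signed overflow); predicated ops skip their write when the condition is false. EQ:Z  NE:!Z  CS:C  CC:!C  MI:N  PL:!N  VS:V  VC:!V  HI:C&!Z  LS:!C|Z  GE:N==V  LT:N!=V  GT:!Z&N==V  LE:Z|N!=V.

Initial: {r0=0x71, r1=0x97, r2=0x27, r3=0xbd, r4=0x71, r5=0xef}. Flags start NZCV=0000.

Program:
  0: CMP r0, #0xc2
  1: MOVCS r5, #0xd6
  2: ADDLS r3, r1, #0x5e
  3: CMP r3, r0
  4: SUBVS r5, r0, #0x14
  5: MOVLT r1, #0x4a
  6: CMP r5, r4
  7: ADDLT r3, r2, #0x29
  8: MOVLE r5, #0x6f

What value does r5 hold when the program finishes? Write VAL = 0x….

0: ✓ CMP  NZCV=1001
1: · MOVCS
2: ✓ ADDLS  r3←0xf5
3: ✓ CMP  NZCV=1010
4: · SUBVS
5: ✓ MOVLT  r1←0x4a
6: ✓ CMP  NZCV=0011
7: ✓ ADDLT  r3←0x50
8: ✓ MOVLE  r5←0x6f

VAL = 0x6f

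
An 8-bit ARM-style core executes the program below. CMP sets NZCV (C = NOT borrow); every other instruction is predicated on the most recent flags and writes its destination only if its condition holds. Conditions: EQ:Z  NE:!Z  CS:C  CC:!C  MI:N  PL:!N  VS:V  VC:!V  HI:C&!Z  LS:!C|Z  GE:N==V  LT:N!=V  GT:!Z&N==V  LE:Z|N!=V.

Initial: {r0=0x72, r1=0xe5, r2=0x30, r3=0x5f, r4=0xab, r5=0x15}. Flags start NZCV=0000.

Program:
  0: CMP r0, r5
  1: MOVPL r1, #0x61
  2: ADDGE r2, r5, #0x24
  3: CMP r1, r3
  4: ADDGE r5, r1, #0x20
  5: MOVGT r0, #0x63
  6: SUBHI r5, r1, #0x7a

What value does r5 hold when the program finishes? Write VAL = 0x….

VAL = 0xe7

[0] flags=0010 → (cmp)
[1] flags=0010 PL?T → r1=0x61
[2] flags=0010 GE?T → r2=0x39
[3] flags=0010 → (cmp)
[4] flags=0010 GE?T → r5=0x81
[5] flags=0010 GT?T → r0=0x63
[6] flags=0010 HI?T → r5=0xe7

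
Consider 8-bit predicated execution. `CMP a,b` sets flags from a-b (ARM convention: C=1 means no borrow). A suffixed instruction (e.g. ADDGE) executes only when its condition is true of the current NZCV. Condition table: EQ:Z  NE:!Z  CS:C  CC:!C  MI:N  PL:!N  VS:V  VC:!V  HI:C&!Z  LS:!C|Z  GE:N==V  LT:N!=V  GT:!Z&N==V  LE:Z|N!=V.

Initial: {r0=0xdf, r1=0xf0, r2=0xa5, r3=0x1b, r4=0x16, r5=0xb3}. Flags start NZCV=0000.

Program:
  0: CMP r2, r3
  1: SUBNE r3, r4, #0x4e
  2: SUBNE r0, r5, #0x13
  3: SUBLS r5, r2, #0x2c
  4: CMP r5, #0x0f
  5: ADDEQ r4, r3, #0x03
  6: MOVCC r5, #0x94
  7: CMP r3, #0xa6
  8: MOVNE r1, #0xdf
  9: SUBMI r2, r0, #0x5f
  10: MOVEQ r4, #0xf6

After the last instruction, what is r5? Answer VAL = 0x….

0: ✓ CMP  NZCV=1010
1: ✓ SUBNE  r3←0xc8
2: ✓ SUBNE  r0←0xa0
3: · SUBLS
4: ✓ CMP  NZCV=1010
5: · ADDEQ
6: · MOVCC
7: ✓ CMP  NZCV=0010
8: ✓ MOVNE  r1←0xdf
9: · SUBMI
10: · MOVEQ

VAL = 0xb3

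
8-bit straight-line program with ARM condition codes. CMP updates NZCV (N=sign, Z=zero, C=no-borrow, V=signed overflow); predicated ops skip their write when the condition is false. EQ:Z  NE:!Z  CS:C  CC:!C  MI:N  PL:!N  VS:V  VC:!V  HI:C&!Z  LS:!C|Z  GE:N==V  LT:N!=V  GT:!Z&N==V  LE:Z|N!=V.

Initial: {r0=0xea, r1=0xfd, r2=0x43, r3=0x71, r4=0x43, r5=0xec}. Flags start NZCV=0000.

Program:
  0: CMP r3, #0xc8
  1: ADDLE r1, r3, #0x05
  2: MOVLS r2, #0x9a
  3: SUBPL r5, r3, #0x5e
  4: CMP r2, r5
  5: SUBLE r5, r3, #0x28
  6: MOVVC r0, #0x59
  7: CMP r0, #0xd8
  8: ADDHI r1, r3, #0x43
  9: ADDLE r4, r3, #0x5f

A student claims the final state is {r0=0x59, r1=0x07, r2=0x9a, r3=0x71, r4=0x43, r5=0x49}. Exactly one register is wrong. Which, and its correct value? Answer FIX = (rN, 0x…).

FIX = (r1, 0xfd)

[0] flags=1001 → (cmp)
[1] flags=1001 LE?F → skip
[2] flags=1001 LS?T → r2=0x9a
[3] flags=1001 PL?F → skip
[4] flags=1000 → (cmp)
[5] flags=1000 LE?T → r5=0x49
[6] flags=1000 VC?T → r0=0x59
[7] flags=1001 → (cmp)
[8] flags=1001 HI?F → skip
[9] flags=1001 LE?F → skip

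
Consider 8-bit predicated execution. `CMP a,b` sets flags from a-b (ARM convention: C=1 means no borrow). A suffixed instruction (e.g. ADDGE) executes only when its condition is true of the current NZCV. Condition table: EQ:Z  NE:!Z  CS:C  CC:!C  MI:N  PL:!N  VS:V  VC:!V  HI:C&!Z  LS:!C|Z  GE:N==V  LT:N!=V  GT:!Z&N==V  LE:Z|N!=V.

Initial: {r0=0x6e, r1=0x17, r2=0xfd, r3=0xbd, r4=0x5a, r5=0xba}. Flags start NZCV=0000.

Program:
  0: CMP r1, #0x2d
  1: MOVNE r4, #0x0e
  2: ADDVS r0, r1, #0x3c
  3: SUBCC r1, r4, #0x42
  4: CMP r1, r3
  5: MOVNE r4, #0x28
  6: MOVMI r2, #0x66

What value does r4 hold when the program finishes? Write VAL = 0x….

VAL = 0x28

[0] flags=1000 → (cmp)
[1] flags=1000 NE?T → r4=0x0e
[2] flags=1000 VS?F → skip
[3] flags=1000 CC?T → r1=0xcc
[4] flags=0010 → (cmp)
[5] flags=0010 NE?T → r4=0x28
[6] flags=0010 MI?F → skip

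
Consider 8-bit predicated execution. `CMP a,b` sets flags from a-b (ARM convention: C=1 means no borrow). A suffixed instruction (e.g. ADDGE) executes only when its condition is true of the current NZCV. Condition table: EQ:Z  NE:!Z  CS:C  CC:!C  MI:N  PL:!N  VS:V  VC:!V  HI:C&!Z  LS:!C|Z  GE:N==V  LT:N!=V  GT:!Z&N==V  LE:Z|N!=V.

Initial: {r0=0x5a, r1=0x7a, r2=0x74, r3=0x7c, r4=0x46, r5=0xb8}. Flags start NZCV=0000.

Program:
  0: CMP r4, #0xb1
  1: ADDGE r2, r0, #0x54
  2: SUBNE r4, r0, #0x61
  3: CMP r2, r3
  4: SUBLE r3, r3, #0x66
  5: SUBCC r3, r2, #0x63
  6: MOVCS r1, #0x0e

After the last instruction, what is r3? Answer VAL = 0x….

0: ✓ CMP  NZCV=1001
1: ✓ ADDGE  r2←0xae
2: ✓ SUBNE  r4←0xf9
3: ✓ CMP  NZCV=0011
4: ✓ SUBLE  r3←0x16
5: · SUBCC
6: ✓ MOVCS  r1←0x0e

VAL = 0x16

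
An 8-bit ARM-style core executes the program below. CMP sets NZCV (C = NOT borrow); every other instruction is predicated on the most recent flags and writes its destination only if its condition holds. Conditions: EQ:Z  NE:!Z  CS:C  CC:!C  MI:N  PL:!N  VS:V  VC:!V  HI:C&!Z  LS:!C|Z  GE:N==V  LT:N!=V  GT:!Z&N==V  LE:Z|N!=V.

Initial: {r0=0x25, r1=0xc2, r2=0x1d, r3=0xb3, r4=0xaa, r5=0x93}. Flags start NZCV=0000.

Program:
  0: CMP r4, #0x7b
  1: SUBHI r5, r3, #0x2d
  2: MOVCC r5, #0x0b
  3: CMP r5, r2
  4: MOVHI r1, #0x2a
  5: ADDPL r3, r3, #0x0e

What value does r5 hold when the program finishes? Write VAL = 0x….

VAL = 0x86

[0] flags=0011 → (cmp)
[1] flags=0011 HI?T → r5=0x86
[2] flags=0011 CC?F → skip
[3] flags=0011 → (cmp)
[4] flags=0011 HI?T → r1=0x2a
[5] flags=0011 PL?T → r3=0xc1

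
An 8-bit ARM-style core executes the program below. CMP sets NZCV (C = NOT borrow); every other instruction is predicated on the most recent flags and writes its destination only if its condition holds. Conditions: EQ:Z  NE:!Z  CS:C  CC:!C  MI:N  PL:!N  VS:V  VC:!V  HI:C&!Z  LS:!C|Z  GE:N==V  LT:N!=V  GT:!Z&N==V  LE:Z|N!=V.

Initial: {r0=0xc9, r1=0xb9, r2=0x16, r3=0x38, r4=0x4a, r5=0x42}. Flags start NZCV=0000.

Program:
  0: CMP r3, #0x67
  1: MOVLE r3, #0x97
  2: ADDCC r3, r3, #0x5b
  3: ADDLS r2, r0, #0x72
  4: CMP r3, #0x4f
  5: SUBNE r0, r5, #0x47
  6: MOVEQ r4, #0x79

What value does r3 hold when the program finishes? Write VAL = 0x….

0: ✓ CMP  NZCV=1000
1: ✓ MOVLE  r3←0x97
2: ✓ ADDCC  r3←0xf2
3: ✓ ADDLS  r2←0x3b
4: ✓ CMP  NZCV=1010
5: ✓ SUBNE  r0←0xfb
6: · MOVEQ

VAL = 0xf2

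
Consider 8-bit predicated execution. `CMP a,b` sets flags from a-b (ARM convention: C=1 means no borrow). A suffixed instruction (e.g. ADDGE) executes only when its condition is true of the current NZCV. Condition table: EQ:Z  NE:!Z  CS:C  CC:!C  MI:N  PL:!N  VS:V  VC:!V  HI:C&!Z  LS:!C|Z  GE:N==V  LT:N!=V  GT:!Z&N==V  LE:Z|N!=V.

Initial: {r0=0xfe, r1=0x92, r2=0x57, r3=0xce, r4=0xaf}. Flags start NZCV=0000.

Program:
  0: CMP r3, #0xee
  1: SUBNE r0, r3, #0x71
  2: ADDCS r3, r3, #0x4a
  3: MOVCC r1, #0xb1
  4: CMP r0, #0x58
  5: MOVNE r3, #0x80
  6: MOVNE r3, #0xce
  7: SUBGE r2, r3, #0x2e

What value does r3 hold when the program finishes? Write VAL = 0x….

[0] flags=1000 → (cmp)
[1] flags=1000 NE?T → r0=0x5d
[2] flags=1000 CS?F → skip
[3] flags=1000 CC?T → r1=0xb1
[4] flags=0010 → (cmp)
[5] flags=0010 NE?T → r3=0x80
[6] flags=0010 NE?T → r3=0xce
[7] flags=0010 GE?T → r2=0xa0

VAL = 0xce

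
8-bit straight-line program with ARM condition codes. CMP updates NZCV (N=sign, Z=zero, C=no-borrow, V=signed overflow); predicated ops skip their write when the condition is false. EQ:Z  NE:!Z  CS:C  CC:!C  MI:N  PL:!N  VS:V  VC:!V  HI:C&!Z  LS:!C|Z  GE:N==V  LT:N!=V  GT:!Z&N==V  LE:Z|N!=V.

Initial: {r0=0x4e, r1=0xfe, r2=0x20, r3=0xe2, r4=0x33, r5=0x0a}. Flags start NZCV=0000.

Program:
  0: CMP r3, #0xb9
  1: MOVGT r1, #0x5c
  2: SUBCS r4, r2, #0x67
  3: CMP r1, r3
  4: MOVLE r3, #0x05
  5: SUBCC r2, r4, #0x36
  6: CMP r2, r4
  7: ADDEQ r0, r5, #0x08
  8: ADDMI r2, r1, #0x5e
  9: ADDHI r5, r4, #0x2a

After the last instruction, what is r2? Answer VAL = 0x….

VAL = 0xba

[0] flags=0010 → (cmp)
[1] flags=0010 GT?T → r1=0x5c
[2] flags=0010 CS?T → r4=0xb9
[3] flags=0000 → (cmp)
[4] flags=0000 LE?F → skip
[5] flags=0000 CC?T → r2=0x83
[6] flags=1000 → (cmp)
[7] flags=1000 EQ?F → skip
[8] flags=1000 MI?T → r2=0xba
[9] flags=1000 HI?F → skip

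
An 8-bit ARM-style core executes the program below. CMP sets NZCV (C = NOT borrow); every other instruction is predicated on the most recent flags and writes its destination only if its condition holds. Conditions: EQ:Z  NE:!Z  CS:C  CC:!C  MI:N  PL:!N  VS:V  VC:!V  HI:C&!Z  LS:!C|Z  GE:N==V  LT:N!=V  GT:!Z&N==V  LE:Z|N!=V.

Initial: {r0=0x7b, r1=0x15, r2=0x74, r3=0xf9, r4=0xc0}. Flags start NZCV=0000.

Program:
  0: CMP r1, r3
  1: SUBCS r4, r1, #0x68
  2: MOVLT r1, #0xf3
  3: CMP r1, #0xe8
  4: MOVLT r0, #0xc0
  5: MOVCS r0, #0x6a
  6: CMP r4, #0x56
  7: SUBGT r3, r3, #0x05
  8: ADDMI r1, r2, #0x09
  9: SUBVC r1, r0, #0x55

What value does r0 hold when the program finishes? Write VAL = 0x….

VAL = 0x7b

0: ✓ CMP  NZCV=0000
1: · SUBCS
2: · MOVLT
3: ✓ CMP  NZCV=0000
4: · MOVLT
5: · MOVCS
6: ✓ CMP  NZCV=0011
7: · SUBGT
8: · ADDMI
9: · SUBVC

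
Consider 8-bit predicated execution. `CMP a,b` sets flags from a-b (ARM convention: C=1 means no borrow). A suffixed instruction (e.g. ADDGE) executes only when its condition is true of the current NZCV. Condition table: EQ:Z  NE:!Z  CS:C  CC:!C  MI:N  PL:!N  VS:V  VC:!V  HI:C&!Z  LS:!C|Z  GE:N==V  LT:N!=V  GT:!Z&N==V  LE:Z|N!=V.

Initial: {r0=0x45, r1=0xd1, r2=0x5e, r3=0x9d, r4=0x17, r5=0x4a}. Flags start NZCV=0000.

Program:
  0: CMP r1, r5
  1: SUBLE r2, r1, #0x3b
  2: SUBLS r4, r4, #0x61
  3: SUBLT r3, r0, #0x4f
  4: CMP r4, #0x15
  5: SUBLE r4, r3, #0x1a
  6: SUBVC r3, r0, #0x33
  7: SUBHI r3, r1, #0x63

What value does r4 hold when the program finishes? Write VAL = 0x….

VAL = 0x17

[0] flags=1010 → (cmp)
[1] flags=1010 LE?T → r2=0x96
[2] flags=1010 LS?F → skip
[3] flags=1010 LT?T → r3=0xf6
[4] flags=0010 → (cmp)
[5] flags=0010 LE?F → skip
[6] flags=0010 VC?T → r3=0x12
[7] flags=0010 HI?T → r3=0x6e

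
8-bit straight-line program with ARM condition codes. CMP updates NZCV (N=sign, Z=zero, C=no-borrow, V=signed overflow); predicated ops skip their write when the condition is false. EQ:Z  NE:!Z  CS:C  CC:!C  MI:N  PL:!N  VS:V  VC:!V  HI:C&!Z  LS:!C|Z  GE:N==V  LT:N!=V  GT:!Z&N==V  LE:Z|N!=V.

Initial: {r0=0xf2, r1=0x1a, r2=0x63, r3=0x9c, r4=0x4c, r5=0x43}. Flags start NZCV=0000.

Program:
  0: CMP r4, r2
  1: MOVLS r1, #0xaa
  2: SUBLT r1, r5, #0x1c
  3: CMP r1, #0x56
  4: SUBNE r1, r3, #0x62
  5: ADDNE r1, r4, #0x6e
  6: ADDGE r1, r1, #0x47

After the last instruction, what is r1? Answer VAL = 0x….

0: ✓ CMP  NZCV=1000
1: ✓ MOVLS  r1←0xaa
2: ✓ SUBLT  r1←0x27
3: ✓ CMP  NZCV=1000
4: ✓ SUBNE  r1←0x3a
5: ✓ ADDNE  r1←0xba
6: · ADDGE

VAL = 0xba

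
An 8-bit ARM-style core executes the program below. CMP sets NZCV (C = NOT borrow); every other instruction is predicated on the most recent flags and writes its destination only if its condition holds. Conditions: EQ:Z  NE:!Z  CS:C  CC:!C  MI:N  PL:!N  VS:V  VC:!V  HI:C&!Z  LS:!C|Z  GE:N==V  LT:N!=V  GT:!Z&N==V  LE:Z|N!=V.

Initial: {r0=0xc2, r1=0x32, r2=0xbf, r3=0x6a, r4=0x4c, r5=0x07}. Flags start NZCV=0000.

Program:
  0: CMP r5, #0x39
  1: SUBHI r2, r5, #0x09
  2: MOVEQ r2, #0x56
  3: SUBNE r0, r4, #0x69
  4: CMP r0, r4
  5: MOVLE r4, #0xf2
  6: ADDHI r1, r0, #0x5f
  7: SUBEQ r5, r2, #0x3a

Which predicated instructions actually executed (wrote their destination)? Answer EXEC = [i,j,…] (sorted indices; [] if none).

0: ✓ CMP  NZCV=1000
1: · SUBHI
2: · MOVEQ
3: ✓ SUBNE  r0←0xe3
4: ✓ CMP  NZCV=1010
5: ✓ MOVLE  r4←0xf2
6: ✓ ADDHI  r1←0x42
7: · SUBEQ

EXEC = [3,5,6]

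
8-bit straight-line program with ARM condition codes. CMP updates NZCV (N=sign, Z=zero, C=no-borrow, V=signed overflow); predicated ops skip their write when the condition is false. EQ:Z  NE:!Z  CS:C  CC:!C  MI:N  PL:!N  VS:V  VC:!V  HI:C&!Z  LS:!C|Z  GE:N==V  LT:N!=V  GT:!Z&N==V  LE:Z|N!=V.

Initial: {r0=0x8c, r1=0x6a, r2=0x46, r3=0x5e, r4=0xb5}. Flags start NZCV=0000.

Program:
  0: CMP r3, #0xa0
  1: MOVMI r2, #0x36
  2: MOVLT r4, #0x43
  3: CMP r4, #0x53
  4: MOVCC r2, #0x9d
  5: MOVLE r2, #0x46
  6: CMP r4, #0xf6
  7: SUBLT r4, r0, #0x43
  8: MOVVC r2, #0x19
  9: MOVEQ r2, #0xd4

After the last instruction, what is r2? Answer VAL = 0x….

VAL = 0x19

[0] flags=1001 → (cmp)
[1] flags=1001 MI?T → r2=0x36
[2] flags=1001 LT?F → skip
[3] flags=0011 → (cmp)
[4] flags=0011 CC?F → skip
[5] flags=0011 LE?T → r2=0x46
[6] flags=1000 → (cmp)
[7] flags=1000 LT?T → r4=0x49
[8] flags=1000 VC?T → r2=0x19
[9] flags=1000 EQ?F → skip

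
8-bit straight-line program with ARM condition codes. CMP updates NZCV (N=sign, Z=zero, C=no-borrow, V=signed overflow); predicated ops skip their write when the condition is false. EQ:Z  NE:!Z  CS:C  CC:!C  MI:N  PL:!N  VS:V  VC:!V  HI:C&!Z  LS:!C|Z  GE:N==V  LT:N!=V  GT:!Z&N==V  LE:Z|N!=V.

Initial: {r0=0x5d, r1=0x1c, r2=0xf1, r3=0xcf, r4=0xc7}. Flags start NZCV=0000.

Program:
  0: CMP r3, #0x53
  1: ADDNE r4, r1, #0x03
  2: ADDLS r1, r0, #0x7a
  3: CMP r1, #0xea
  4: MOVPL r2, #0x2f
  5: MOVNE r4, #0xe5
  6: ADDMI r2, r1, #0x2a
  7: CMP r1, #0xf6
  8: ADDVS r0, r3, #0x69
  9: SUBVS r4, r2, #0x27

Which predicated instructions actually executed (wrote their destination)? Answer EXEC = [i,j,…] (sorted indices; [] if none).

EXEC = [1,4,5]

[0] flags=0011 → (cmp)
[1] flags=0011 NE?T → r4=0x1f
[2] flags=0011 LS?F → skip
[3] flags=0000 → (cmp)
[4] flags=0000 PL?T → r2=0x2f
[5] flags=0000 NE?T → r4=0xe5
[6] flags=0000 MI?F → skip
[7] flags=0000 → (cmp)
[8] flags=0000 VS?F → skip
[9] flags=0000 VS?F → skip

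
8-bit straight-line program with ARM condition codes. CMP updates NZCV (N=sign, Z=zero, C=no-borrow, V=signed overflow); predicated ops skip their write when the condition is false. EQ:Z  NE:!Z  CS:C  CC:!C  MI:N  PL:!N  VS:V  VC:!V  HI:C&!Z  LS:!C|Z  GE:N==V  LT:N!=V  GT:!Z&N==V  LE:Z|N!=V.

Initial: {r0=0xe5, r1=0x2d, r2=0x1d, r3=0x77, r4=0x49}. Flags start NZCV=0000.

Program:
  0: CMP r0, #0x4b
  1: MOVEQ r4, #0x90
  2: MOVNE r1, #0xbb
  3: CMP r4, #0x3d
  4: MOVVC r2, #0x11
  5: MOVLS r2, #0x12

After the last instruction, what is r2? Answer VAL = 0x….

[0] flags=1010 → (cmp)
[1] flags=1010 EQ?F → skip
[2] flags=1010 NE?T → r1=0xbb
[3] flags=0010 → (cmp)
[4] flags=0010 VC?T → r2=0x11
[5] flags=0010 LS?F → skip

VAL = 0x11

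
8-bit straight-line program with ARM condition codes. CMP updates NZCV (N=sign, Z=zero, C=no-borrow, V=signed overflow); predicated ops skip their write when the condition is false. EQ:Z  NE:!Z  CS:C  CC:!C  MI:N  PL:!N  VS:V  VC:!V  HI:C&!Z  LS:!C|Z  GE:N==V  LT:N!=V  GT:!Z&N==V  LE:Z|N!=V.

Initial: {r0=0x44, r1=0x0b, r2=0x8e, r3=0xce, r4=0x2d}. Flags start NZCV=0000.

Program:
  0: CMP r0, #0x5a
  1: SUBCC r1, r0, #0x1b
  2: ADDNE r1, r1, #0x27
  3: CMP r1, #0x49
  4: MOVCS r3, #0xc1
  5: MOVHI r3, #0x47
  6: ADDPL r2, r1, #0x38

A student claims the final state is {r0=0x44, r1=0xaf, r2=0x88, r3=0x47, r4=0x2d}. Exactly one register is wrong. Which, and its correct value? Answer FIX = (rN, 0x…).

0: ✓ CMP  NZCV=1000
1: ✓ SUBCC  r1←0x29
2: ✓ ADDNE  r1←0x50
3: ✓ CMP  NZCV=0010
4: ✓ MOVCS  r3←0xc1
5: ✓ MOVHI  r3←0x47
6: ✓ ADDPL  r2←0x88

FIX = (r1, 0x50)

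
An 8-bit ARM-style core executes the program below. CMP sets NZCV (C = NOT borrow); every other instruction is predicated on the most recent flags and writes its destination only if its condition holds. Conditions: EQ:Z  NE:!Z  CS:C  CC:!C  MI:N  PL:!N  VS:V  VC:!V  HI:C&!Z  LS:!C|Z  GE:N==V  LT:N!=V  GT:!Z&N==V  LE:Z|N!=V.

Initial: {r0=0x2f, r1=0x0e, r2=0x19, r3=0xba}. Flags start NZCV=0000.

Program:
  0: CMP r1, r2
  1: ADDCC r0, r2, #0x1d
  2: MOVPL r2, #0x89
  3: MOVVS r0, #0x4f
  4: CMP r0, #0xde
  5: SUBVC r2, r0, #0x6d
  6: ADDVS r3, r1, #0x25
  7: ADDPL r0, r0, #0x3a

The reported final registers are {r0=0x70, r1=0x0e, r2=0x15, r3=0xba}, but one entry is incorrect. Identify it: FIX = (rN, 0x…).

0: ✓ CMP  NZCV=1000
1: ✓ ADDCC  r0←0x36
2: · MOVPL
3: · MOVVS
4: ✓ CMP  NZCV=0000
5: ✓ SUBVC  r2←0xc9
6: · ADDVS
7: ✓ ADDPL  r0←0x70

FIX = (r2, 0xc9)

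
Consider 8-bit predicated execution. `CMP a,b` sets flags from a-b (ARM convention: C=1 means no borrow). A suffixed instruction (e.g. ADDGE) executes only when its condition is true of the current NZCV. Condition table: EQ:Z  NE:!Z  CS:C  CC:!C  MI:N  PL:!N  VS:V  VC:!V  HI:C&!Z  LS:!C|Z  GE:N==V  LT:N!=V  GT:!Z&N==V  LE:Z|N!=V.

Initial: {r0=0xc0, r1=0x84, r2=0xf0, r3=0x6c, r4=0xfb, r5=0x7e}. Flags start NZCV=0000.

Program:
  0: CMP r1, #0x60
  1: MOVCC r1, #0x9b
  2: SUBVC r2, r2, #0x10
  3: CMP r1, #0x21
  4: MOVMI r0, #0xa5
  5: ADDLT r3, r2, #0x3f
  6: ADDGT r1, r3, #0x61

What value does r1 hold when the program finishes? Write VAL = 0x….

VAL = 0x84

0: ✓ CMP  NZCV=0011
1: · MOVCC
2: · SUBVC
3: ✓ CMP  NZCV=0011
4: · MOVMI
5: ✓ ADDLT  r3←0x2f
6: · ADDGT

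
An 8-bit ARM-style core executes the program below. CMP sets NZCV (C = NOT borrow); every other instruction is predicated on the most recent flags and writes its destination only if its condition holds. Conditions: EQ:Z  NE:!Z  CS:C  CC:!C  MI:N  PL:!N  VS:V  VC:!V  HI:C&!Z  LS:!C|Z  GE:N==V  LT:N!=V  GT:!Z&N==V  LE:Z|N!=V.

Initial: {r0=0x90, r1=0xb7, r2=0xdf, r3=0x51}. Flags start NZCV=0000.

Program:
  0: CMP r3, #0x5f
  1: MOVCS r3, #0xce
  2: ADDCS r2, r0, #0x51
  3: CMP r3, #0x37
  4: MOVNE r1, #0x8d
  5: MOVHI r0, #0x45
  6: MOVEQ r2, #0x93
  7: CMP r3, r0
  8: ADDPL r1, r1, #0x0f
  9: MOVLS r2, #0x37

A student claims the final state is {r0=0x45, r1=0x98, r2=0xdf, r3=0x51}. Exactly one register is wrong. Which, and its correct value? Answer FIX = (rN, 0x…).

FIX = (r1, 0x9c)

0: ✓ CMP  NZCV=1000
1: · MOVCS
2: · ADDCS
3: ✓ CMP  NZCV=0010
4: ✓ MOVNE  r1←0x8d
5: ✓ MOVHI  r0←0x45
6: · MOVEQ
7: ✓ CMP  NZCV=0010
8: ✓ ADDPL  r1←0x9c
9: · MOVLS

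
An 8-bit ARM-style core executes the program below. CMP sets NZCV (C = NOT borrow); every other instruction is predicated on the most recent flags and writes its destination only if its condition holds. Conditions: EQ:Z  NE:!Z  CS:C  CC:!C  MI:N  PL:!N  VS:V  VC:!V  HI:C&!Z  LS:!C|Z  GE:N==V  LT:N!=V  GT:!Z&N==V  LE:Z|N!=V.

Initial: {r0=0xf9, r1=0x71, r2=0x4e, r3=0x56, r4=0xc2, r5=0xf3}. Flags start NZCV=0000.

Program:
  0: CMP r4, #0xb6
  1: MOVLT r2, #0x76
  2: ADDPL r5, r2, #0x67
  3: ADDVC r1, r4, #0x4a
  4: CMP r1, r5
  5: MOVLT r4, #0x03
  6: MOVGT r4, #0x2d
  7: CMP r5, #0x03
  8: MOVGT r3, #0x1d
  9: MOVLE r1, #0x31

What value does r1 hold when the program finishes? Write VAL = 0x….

VAL = 0x31

0: ✓ CMP  NZCV=0010
1: · MOVLT
2: ✓ ADDPL  r5←0xb5
3: ✓ ADDVC  r1←0x0c
4: ✓ CMP  NZCV=0000
5: · MOVLT
6: ✓ MOVGT  r4←0x2d
7: ✓ CMP  NZCV=1010
8: · MOVGT
9: ✓ MOVLE  r1←0x31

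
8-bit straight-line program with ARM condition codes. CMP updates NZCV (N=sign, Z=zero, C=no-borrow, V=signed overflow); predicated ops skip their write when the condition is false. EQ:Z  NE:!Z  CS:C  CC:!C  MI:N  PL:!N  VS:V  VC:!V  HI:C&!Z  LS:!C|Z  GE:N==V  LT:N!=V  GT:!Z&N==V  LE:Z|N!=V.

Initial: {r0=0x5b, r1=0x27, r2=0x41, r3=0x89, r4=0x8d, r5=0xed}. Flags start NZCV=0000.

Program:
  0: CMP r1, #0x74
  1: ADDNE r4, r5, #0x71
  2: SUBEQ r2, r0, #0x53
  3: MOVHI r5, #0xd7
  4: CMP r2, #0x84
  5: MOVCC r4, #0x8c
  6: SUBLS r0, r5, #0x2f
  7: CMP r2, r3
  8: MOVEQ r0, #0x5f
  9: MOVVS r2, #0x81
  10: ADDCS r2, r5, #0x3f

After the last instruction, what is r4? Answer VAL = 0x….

[0] flags=1000 → (cmp)
[1] flags=1000 NE?T → r4=0x5e
[2] flags=1000 EQ?F → skip
[3] flags=1000 HI?F → skip
[4] flags=1001 → (cmp)
[5] flags=1001 CC?T → r4=0x8c
[6] flags=1001 LS?T → r0=0xbe
[7] flags=1001 → (cmp)
[8] flags=1001 EQ?F → skip
[9] flags=1001 VS?T → r2=0x81
[10] flags=1001 CS?F → skip

VAL = 0x8c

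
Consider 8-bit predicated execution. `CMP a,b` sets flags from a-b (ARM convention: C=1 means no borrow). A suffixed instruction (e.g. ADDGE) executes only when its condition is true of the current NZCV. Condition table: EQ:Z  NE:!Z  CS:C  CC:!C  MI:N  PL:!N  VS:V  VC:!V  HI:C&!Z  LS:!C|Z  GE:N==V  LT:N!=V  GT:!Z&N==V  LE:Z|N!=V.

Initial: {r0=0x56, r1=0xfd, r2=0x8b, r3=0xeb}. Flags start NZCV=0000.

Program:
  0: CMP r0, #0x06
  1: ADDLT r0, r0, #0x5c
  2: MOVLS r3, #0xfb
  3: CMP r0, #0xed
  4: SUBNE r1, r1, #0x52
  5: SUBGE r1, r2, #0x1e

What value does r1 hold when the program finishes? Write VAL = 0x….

VAL = 0x6d

[0] flags=0010 → (cmp)
[1] flags=0010 LT?F → skip
[2] flags=0010 LS?F → skip
[3] flags=0000 → (cmp)
[4] flags=0000 NE?T → r1=0xab
[5] flags=0000 GE?T → r1=0x6d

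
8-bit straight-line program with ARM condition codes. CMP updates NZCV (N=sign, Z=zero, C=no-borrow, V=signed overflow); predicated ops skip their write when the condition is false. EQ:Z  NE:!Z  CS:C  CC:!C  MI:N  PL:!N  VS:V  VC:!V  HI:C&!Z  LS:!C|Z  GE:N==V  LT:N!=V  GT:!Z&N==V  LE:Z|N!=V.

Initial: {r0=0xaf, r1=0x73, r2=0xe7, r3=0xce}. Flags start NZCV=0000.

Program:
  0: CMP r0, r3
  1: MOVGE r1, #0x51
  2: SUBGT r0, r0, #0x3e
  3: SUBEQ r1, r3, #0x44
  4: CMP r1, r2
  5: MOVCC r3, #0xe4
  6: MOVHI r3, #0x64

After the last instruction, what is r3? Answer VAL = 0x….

VAL = 0xe4

0: ✓ CMP  NZCV=1000
1: · MOVGE
2: · SUBGT
3: · SUBEQ
4: ✓ CMP  NZCV=1001
5: ✓ MOVCC  r3←0xe4
6: · MOVHI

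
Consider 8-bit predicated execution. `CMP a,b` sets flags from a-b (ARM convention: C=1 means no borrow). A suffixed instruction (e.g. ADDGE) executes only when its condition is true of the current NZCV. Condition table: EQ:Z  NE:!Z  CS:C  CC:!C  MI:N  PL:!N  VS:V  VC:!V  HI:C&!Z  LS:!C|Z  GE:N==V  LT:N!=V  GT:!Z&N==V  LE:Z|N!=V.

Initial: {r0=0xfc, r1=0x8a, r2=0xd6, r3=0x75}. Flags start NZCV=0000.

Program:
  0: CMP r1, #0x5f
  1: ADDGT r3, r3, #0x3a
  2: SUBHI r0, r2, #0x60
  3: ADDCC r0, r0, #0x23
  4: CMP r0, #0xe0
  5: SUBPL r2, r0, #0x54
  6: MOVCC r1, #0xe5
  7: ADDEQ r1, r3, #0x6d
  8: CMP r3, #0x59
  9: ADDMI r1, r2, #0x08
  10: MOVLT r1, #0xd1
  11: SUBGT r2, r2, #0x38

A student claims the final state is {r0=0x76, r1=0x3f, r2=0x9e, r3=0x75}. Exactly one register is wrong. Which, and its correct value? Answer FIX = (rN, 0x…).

FIX = (r1, 0xe5)

[0] flags=0011 → (cmp)
[1] flags=0011 GT?F → skip
[2] flags=0011 HI?T → r0=0x76
[3] flags=0011 CC?F → skip
[4] flags=1001 → (cmp)
[5] flags=1001 PL?F → skip
[6] flags=1001 CC?T → r1=0xe5
[7] flags=1001 EQ?F → skip
[8] flags=0010 → (cmp)
[9] flags=0010 MI?F → skip
[10] flags=0010 LT?F → skip
[11] flags=0010 GT?T → r2=0x9e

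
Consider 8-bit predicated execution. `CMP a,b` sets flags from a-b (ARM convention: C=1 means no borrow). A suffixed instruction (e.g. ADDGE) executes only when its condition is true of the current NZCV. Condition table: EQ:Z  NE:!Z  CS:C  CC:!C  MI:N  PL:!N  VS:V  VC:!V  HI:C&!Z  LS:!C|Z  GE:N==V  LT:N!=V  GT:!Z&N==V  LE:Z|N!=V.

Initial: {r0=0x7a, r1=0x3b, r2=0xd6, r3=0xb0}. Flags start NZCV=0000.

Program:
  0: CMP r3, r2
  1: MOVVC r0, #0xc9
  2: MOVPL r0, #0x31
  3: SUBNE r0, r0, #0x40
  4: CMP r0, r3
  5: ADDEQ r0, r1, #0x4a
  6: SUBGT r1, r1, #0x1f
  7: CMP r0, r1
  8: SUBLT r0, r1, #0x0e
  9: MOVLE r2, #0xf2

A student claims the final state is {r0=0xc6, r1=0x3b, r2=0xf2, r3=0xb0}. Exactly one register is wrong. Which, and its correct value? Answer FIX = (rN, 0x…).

FIX = (r0, 0x2d)

0: ✓ CMP  NZCV=1000
1: ✓ MOVVC  r0←0xc9
2: · MOVPL
3: ✓ SUBNE  r0←0x89
4: ✓ CMP  NZCV=1000
5: · ADDEQ
6: · SUBGT
7: ✓ CMP  NZCV=0011
8: ✓ SUBLT  r0←0x2d
9: ✓ MOVLE  r2←0xf2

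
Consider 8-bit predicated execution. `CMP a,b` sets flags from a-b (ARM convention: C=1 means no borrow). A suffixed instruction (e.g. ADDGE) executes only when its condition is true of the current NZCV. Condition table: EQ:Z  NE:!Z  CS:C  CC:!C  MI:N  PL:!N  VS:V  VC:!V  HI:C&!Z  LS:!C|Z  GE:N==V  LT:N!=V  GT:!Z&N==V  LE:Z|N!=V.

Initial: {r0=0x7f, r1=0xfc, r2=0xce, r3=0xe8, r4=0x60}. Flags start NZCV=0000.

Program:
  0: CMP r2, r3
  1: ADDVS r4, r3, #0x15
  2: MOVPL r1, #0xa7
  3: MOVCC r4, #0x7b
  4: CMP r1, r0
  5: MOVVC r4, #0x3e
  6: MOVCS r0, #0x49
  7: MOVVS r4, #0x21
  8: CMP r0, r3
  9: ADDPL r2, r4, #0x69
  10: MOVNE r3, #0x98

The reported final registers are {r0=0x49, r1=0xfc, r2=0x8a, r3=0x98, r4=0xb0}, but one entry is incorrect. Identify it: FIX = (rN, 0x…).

0: ✓ CMP  NZCV=1000
1: · ADDVS
2: · MOVPL
3: ✓ MOVCC  r4←0x7b
4: ✓ CMP  NZCV=0011
5: · MOVVC
6: ✓ MOVCS  r0←0x49
7: ✓ MOVVS  r4←0x21
8: ✓ CMP  NZCV=0000
9: ✓ ADDPL  r2←0x8a
10: ✓ MOVNE  r3←0x98

FIX = (r4, 0x21)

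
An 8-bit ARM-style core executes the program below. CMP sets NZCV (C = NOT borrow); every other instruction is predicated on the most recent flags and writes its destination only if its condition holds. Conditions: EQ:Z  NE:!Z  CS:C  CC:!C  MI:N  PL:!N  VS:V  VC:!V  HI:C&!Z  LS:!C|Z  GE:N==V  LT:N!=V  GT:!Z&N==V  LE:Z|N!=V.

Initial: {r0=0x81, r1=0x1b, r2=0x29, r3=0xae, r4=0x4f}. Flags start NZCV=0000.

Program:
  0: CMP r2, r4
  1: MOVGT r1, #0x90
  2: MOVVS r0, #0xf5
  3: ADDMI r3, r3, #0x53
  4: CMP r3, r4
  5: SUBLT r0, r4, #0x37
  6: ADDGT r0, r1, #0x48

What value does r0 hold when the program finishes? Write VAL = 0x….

VAL = 0x18

[0] flags=1000 → (cmp)
[1] flags=1000 GT?F → skip
[2] flags=1000 VS?F → skip
[3] flags=1000 MI?T → r3=0x01
[4] flags=1000 → (cmp)
[5] flags=1000 LT?T → r0=0x18
[6] flags=1000 GT?F → skip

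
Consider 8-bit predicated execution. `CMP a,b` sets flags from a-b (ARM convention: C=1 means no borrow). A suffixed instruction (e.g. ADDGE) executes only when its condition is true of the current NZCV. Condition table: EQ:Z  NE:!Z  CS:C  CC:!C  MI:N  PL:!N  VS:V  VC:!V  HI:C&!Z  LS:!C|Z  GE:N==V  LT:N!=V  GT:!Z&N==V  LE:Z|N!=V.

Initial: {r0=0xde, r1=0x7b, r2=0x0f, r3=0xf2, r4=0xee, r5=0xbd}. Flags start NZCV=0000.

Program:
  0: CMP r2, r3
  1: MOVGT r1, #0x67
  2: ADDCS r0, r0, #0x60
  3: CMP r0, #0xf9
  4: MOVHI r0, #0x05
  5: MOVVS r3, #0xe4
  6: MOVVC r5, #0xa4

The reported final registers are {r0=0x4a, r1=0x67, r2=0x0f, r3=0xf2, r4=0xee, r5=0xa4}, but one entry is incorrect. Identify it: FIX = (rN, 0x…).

FIX = (r0, 0xde)

0: ✓ CMP  NZCV=0000
1: ✓ MOVGT  r1←0x67
2: · ADDCS
3: ✓ CMP  NZCV=1000
4: · MOVHI
5: · MOVVS
6: ✓ MOVVC  r5←0xa4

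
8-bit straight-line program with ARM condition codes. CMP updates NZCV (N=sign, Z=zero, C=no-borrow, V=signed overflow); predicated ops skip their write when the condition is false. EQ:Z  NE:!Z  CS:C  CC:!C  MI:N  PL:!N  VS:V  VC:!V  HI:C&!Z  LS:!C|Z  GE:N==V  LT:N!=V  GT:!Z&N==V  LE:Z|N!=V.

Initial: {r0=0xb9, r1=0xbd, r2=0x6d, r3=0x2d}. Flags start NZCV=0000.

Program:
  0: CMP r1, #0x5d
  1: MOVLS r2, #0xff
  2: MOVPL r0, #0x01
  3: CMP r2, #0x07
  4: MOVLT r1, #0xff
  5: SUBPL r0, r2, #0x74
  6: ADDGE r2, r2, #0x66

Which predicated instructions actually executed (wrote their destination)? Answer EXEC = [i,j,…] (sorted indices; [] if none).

EXEC = [2,5,6]

[0] flags=0011 → (cmp)
[1] flags=0011 LS?F → skip
[2] flags=0011 PL?T → r0=0x01
[3] flags=0010 → (cmp)
[4] flags=0010 LT?F → skip
[5] flags=0010 PL?T → r0=0xf9
[6] flags=0010 GE?T → r2=0xd3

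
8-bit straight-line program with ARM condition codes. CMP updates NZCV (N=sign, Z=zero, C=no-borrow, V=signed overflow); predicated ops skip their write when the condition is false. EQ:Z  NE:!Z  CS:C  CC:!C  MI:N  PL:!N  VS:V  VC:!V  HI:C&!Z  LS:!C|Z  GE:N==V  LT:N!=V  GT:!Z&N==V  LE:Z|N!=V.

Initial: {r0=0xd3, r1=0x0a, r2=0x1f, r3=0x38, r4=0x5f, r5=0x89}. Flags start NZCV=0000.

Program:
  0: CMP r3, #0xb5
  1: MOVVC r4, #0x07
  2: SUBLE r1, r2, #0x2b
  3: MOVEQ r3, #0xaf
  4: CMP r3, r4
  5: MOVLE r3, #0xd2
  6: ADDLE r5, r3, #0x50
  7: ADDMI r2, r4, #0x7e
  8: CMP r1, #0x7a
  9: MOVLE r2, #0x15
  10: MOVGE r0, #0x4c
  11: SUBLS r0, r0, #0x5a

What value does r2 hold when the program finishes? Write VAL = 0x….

VAL = 0x15

0: ✓ CMP  NZCV=1001
1: · MOVVC
2: · SUBLE
3: · MOVEQ
4: ✓ CMP  NZCV=1000
5: ✓ MOVLE  r3←0xd2
6: ✓ ADDLE  r5←0x22
7: ✓ ADDMI  r2←0xdd
8: ✓ CMP  NZCV=1000
9: ✓ MOVLE  r2←0x15
10: · MOVGE
11: ✓ SUBLS  r0←0x79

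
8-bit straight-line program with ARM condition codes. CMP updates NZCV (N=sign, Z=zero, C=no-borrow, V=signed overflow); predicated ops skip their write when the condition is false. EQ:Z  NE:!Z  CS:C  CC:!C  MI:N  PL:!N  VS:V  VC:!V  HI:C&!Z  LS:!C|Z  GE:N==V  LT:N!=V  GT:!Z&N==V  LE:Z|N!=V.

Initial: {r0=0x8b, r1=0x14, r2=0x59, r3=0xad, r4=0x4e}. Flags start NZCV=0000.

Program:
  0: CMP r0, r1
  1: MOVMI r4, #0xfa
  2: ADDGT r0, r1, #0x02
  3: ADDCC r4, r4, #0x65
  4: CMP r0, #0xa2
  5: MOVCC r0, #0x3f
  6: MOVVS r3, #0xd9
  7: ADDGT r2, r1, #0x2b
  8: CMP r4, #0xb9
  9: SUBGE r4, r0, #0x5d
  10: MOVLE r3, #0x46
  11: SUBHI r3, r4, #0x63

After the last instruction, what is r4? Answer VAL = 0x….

VAL = 0xe2

0: ✓ CMP  NZCV=0011
1: · MOVMI
2: · ADDGT
3: · ADDCC
4: ✓ CMP  NZCV=1000
5: ✓ MOVCC  r0←0x3f
6: · MOVVS
7: · ADDGT
8: ✓ CMP  NZCV=1001
9: ✓ SUBGE  r4←0xe2
10: · MOVLE
11: · SUBHI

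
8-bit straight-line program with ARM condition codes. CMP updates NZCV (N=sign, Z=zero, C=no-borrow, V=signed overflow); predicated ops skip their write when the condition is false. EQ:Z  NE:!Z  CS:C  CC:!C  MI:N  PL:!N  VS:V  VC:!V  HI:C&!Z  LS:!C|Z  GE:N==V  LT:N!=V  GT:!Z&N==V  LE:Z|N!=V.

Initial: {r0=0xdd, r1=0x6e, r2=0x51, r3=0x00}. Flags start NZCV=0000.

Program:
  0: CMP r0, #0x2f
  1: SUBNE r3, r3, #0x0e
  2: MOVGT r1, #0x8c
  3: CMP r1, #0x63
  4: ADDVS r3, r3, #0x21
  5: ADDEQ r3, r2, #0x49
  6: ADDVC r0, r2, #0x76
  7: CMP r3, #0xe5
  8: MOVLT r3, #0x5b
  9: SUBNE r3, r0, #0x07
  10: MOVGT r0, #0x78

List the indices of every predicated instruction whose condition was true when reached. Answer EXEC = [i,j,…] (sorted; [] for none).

EXEC = [1,6,9,10]

[0] flags=1010 → (cmp)
[1] flags=1010 NE?T → r3=0xf2
[2] flags=1010 GT?F → skip
[3] flags=0010 → (cmp)
[4] flags=0010 VS?F → skip
[5] flags=0010 EQ?F → skip
[6] flags=0010 VC?T → r0=0xc7
[7] flags=0010 → (cmp)
[8] flags=0010 LT?F → skip
[9] flags=0010 NE?T → r3=0xc0
[10] flags=0010 GT?T → r0=0x78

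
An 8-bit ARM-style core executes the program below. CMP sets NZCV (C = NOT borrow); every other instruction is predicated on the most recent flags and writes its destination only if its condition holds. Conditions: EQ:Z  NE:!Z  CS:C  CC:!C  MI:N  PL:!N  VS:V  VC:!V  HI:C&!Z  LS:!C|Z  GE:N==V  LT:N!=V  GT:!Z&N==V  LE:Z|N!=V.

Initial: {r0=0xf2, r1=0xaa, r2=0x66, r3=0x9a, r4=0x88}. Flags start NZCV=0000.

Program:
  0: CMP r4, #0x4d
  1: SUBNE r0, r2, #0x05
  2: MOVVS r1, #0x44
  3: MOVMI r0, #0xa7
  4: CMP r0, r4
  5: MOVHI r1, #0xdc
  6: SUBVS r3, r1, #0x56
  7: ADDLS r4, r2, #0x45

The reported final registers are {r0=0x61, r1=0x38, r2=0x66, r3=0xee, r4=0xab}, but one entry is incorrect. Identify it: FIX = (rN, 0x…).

FIX = (r1, 0x44)

[0] flags=0011 → (cmp)
[1] flags=0011 NE?T → r0=0x61
[2] flags=0011 VS?T → r1=0x44
[3] flags=0011 MI?F → skip
[4] flags=1001 → (cmp)
[5] flags=1001 HI?F → skip
[6] flags=1001 VS?T → r3=0xee
[7] flags=1001 LS?T → r4=0xab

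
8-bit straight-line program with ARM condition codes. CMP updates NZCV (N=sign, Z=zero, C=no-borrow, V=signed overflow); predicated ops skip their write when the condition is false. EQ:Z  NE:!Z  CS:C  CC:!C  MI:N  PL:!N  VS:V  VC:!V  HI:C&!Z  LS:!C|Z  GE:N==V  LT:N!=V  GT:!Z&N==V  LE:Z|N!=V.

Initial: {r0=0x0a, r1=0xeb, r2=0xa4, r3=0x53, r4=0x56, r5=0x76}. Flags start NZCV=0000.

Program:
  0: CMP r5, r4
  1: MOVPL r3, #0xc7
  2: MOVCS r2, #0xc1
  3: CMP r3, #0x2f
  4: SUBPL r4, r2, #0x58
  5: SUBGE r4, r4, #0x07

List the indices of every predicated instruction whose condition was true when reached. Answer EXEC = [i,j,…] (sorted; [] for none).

EXEC = [1,2]

[0] flags=0010 → (cmp)
[1] flags=0010 PL?T → r3=0xc7
[2] flags=0010 CS?T → r2=0xc1
[3] flags=1010 → (cmp)
[4] flags=1010 PL?F → skip
[5] flags=1010 GE?F → skip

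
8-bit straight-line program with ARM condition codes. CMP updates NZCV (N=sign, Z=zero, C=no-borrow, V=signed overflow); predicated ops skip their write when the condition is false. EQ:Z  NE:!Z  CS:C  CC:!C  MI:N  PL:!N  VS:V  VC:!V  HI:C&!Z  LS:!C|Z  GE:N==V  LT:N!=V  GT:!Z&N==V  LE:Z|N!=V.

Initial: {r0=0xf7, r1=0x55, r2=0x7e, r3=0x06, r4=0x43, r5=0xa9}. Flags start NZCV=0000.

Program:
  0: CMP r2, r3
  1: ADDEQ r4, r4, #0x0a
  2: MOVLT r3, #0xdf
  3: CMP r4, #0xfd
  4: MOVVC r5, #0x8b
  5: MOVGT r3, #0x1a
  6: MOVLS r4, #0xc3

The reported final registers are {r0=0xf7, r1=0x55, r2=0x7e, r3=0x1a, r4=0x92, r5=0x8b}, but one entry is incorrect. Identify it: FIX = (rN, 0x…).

FIX = (r4, 0xc3)

[0] flags=0010 → (cmp)
[1] flags=0010 EQ?F → skip
[2] flags=0010 LT?F → skip
[3] flags=0000 → (cmp)
[4] flags=0000 VC?T → r5=0x8b
[5] flags=0000 GT?T → r3=0x1a
[6] flags=0000 LS?T → r4=0xc3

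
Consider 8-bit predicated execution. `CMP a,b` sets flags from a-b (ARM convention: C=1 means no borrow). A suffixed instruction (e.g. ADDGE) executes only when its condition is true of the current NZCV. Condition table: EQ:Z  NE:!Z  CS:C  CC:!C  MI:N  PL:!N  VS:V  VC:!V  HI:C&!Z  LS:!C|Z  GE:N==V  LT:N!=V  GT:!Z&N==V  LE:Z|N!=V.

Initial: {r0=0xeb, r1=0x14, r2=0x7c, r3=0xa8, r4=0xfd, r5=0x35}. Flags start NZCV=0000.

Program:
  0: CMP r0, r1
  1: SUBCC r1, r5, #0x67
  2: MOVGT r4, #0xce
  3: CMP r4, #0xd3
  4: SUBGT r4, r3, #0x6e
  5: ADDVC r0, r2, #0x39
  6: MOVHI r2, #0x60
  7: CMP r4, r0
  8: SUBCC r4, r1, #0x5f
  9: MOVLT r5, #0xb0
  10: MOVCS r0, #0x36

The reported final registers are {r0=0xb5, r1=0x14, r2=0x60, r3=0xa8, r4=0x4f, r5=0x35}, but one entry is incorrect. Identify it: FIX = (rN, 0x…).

0: ✓ CMP  NZCV=1010
1: · SUBCC
2: · MOVGT
3: ✓ CMP  NZCV=0010
4: ✓ SUBGT  r4←0x3a
5: ✓ ADDVC  r0←0xb5
6: ✓ MOVHI  r2←0x60
7: ✓ CMP  NZCV=1001
8: ✓ SUBCC  r4←0xb5
9: · MOVLT
10: · MOVCS

FIX = (r4, 0xb5)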